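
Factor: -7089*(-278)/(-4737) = -1*2^1*17^1*139^2*1579^(-1) = -656914/1579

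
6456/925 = 6 + 906/925 ≈ 6.98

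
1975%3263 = 1975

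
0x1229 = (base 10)4649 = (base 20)bc9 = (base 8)11051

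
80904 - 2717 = 78187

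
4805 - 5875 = -1070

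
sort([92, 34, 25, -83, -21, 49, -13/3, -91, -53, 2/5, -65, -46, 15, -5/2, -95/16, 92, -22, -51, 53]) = [-91, -83, -65, -53, -51, -46, -22, -21, -95/16, -13/3, -5/2, 2/5, 15, 25, 34, 49, 53, 92, 92]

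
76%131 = 76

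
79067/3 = 26355+2/3≈26355.67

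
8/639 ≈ 0.0125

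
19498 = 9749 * 2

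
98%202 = 98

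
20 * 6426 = 128520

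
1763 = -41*(-43)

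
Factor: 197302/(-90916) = -1 * 2^(-1) * 191^(-1) * 829^1 = -829/382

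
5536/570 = 2768/285 ≈ 9.71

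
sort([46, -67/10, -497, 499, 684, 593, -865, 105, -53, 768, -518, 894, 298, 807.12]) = [-865, -518, -497, -53, -67/10, 46, 105, 298, 499, 593, 684, 768, 807.12, 894]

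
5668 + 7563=13231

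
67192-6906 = 60286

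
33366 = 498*67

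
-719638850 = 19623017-739261867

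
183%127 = 56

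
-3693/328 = -11 - 85/328≈-11.26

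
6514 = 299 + 6215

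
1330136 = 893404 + 436732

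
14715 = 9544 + 5171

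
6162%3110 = 3052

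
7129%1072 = 697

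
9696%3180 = 156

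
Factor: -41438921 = -1 * 41438921^1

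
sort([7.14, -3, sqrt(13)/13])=[-3, sqrt(13)/13, 7.14]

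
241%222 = 19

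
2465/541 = 4 + 301/541 ≈ 4.56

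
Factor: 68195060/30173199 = 2^2*3^(-1)*5^1*7^(-1)*31^(-1)*46349^(-1)*3409753^1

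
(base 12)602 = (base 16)362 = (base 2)1101100010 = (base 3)1012002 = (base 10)866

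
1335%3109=1335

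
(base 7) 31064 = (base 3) 101102012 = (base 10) 7592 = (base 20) ijc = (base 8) 16650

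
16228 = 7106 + 9122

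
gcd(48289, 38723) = 1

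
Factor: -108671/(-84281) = 311^(-1)*401^1 = 401/311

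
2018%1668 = 350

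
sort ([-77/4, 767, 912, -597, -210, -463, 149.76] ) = [-597, -463, -210, -77/4, 149.76, 767, 912] 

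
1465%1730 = 1465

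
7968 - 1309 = 6659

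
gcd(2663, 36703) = 1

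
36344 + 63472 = 99816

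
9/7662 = 3/2554 ≈ 0.00117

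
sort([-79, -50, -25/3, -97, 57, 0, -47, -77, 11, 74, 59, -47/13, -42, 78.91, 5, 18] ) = [-97, -79, -77, -50, -47, -42, -25/3, -47/13, 0, 5, 11, 18, 57, 59, 74, 78.91] 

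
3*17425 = 52275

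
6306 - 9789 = -3483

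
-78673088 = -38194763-40478325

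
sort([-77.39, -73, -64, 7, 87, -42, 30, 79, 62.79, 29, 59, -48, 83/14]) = [-77.39, -73, -64, -48, -42, 83/14, 7, 29, 30, 59, 62.79, 79, 87]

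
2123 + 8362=10485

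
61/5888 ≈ 0.0104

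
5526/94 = 58 + 37/47 ≈ 58.79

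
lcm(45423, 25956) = 181692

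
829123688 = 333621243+495502445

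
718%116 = 22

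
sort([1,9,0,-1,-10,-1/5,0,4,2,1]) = [-10,-1,-1/5,0,0,1,1,2,4,9]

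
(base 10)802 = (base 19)244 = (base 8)1442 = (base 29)rj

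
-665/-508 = 1 + 157/508 ≈ 1.31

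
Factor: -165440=-1*2^6*5^1*11^1*47^1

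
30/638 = 15/319 ≈ 0.0470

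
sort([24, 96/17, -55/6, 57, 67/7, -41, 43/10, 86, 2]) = [-41, -55/6, 2, 43/10, 96/17, 67/7, 24, 57, 86]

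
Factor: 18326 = 2^1*7^2*11^1*17^1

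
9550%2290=390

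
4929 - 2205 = 2724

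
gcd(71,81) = 1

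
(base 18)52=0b1011100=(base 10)92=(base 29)35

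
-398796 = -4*99699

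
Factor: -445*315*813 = -1*3^3*5^2*7^1*89^1*271^1 = -113962275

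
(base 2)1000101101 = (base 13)33b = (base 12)3a5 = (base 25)m7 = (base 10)557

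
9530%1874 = 160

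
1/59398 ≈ 0.0000168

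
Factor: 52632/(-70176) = -1 * 2^(-2) * 3^1 = -3/4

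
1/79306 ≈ 0.0000126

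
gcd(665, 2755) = 95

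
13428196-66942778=-53514582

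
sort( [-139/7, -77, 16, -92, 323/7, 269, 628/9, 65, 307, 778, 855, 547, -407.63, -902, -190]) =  [-902, -407.63, -190, -92, -77, -139/7, 16, 323/7, 65, 628/9, 269, 307, 547, 778, 855]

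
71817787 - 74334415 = -2516628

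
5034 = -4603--9637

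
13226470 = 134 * 98705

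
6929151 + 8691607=15620758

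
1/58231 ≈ 0.0000172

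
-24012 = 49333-73345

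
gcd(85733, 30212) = 1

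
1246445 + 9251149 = 10497594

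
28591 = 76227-47636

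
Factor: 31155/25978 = 2^(-1)*3^1*5^1*67^1*419^(-1) = 1005/838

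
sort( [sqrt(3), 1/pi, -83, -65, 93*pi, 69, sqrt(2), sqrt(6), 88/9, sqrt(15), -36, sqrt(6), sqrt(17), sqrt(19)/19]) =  [-83, -65, -36, sqrt(19)/19, 1/pi, sqrt(2), sqrt(3), sqrt(6), sqrt(6), sqrt(15), sqrt(17), 88/9, 69, 93*pi]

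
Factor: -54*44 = -1*2^3*3^3*11^1 = -2376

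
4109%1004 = 93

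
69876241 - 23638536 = 46237705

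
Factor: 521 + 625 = 2^1 * 3^1 * 191^1 = 1146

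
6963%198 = 33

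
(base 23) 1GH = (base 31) TF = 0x392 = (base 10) 914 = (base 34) QU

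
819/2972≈0.276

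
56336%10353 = 4571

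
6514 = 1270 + 5244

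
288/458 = 144/229 ≈ 0.629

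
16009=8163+7846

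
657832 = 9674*68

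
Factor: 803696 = 2^4*50231^1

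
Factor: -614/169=-1 * 2^1 * 13^(-2) * 307^1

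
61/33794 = 1/554 ≈ 0.00181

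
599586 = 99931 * 6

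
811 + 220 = 1031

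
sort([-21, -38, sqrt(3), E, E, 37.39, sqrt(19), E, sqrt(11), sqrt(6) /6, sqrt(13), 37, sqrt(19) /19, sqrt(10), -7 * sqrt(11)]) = [-38, -7 * sqrt(11), -21, sqrt(19) /19, sqrt(6) /6, sqrt(3), E, E, E, sqrt(10), sqrt(11), sqrt(13), sqrt(19), 37, 37.39]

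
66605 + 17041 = 83646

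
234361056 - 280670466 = -46309410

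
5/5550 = 1/1110 ≈ 0.000901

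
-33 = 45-78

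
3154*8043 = 25367622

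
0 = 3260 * 0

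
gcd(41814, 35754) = 606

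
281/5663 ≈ 0.0496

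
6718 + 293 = 7011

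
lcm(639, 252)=17892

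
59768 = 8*7471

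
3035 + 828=3863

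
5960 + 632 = 6592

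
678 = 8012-7334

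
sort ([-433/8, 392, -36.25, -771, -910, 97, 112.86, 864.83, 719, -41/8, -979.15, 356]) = [-979.15, -910, -771, -433/8, -36.25, -41/8, 97, 112.86, 356, 392, 719, 864.83]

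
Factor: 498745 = 5^1*13^1*7673^1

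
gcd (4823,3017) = 7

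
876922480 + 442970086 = 1319892566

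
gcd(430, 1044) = 2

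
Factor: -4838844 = -1*2^2*3^1*19^2*1117^1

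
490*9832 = 4817680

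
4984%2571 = 2413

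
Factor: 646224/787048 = 2^1*3^1*131^(-1)*751^(-1)*13463^1 = 80778/98381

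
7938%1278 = 270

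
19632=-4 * (-4908)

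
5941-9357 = -3416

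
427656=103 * 4152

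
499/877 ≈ 0.569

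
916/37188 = 229/9297 ≈ 0.0246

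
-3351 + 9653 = 6302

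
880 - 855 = 25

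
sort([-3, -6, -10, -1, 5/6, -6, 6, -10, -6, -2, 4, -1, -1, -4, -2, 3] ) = [-10, -10, -6, -6, -6, -4, -3, -2, -2, -1, -1, -1, 5/6, 3, 4, 6] 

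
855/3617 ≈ 0.236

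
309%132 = 45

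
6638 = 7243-605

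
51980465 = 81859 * 635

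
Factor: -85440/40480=-1 * 2^1 * 3^1 * 11^(-1) * 23^(-1) * 89^1=-534/253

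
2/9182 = 1/4591 ≈ 0.000218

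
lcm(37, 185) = 185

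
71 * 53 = 3763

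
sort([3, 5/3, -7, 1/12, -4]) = [-7, -4, 1/12, 5/3, 3]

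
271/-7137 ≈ -0.0380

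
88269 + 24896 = 113165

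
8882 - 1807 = 7075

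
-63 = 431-494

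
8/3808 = 1/476 ≈ 0.00210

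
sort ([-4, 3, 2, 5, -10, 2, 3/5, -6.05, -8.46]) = [-10, -8.46, -6.05, -4, 3/5, 2, 2, 3, 5]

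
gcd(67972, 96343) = 1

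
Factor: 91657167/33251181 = 7^1 * 103^(-1) * 631^1 * 6917^1 * 107609^(-1) = 30552389/11083727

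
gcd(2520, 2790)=90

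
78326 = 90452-12126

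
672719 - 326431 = 346288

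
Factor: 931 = 7^2*19^1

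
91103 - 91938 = -835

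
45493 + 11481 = 56974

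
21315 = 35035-13720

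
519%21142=519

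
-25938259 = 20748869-46687128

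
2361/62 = 38+5/62 ≈ 38.08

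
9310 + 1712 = 11022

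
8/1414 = 4/707 ≈ 0.00566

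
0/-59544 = 0 = 0.00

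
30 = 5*6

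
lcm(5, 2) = 10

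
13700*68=931600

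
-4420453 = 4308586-8729039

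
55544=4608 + 50936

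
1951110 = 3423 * 570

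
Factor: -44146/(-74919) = 2^1 * 3^(-1) * 13^(-1) * 17^(-1) * 113^(-1) * 22073^1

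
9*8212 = 73908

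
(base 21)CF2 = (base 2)1010111101001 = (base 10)5609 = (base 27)7IK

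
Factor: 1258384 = 2^4*78649^1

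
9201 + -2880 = 6321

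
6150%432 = 102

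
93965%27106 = 12647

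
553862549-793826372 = -239963823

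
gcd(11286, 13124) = 2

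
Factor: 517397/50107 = 89^(-1) * 919^1 = 919/89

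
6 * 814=4884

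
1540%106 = 56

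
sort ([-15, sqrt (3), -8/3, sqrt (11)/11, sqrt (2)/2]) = [-15, -8/3, sqrt (11)/11, sqrt (2)/2, sqrt (3)]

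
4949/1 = 4949 = 4949.00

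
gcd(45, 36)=9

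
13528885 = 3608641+9920244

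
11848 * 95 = 1125560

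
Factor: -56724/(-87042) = 2^1 * 29^1 * 89^(-1) = 58/89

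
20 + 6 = 26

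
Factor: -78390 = -1 * 2^1 * 3^2 * 5^1 * 13^1 * 67^1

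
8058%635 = 438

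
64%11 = 9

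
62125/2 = 31062 + 1/2 = 31062.50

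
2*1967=3934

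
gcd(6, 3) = 3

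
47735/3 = 15911 + 2/3 ≈ 15911.67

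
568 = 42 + 526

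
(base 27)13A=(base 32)PK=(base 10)820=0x334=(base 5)11240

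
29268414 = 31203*938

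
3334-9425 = -6091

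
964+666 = 1630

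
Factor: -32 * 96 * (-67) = 2^10 * 3^1 * 67^1 = 205824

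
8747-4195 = 4552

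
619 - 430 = 189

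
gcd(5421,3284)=1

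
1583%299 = 88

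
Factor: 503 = 503^1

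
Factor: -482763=-1 * 3^1 * 29^1 * 31^1 * 179^1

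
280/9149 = 40/1307 ≈ 0.0306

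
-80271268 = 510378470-590649738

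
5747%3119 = 2628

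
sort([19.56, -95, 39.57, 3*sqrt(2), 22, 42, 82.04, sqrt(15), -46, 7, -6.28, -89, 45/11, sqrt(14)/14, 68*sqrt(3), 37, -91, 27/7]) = [-95, -91, -89, -46, -6.28, sqrt(14)/14, 27/7, sqrt(15), 45/11, 3*sqrt(2), 7, 19.56, 22, 37, 39.57, 42, 82.04, 68*sqrt(3)]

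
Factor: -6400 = -1 * 2^8 * 5^2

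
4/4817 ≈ 0.000830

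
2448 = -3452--5900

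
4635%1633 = 1369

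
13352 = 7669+5683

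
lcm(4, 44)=44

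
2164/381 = 5 + 259/381 ≈ 5.68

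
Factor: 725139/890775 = 3^1*5^(-2)*37^(-1)*251^1 = 753/925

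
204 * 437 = 89148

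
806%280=246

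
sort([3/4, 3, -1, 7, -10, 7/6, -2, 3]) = [-10, -2, -1, 3/4, 7/6, 3, 3, 7]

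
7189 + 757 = 7946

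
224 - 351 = -127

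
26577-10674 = 15903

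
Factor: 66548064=2^5*3^1*11^2*17^1*337^1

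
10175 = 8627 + 1548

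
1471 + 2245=3716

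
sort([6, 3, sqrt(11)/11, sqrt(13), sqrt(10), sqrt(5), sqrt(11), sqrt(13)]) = [sqrt(11)/11, sqrt(5), 3, sqrt(10), sqrt(11), sqrt(13), sqrt(13), 6]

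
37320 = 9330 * 4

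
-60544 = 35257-95801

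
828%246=90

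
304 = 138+166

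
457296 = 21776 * 21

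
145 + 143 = 288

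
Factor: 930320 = 2^4*5^1*29^1*401^1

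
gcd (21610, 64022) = 2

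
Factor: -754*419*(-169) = 2^1*13^3*29^1*419^1 = 53391494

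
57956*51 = 2955756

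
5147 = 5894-747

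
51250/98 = 25625/49 ≈ 522.96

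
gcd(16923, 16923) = 16923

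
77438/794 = 97 + 210/397 ≈ 97.53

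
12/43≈0.279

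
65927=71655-5728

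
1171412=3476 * 337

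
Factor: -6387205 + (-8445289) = -1*2^1*7416247^1 = -14832494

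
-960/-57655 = 192/11531 ≈ 0.0167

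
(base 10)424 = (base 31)dl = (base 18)15a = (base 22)j6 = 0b110101000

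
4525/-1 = -4525 = -4525.00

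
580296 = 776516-196220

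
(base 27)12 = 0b11101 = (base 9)32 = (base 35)t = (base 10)29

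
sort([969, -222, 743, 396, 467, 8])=[-222, 8, 396, 467, 743, 969]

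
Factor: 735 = 3^1*5^1*7^2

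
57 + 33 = 90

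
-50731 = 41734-92465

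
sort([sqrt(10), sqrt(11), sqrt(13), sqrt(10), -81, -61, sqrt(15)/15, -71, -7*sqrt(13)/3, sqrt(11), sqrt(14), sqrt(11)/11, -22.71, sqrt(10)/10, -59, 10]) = [-81, -71, -61, -59, -22.71, -7*sqrt(13)/3, sqrt(15)/15, sqrt(11)/11, sqrt(10)/10, sqrt(10), sqrt(10), sqrt(11), sqrt(11), sqrt(13), sqrt(14), 10]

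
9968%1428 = 1400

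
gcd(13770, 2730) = 30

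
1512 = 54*28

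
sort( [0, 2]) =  [0, 2]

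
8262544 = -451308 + 8713852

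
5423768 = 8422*644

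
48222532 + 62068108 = 110290640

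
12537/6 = 2089 + 1/2 = 2089.50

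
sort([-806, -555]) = [-806, -555]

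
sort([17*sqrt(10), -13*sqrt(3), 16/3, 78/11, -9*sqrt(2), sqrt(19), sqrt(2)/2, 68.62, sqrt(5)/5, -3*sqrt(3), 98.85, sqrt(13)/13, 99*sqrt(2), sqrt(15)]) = [-13*sqrt(3), -9*sqrt(2), -3*sqrt(3), sqrt(13)/13, sqrt(5)/5, sqrt(2)/2, sqrt(15), sqrt(19), 16/3, 78/11, 17*sqrt(10), 68.62, 98.85, 99*sqrt(2)]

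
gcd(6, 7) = 1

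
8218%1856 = 794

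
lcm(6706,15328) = 107296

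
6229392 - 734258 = 5495134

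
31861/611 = 52 + 89/611 ≈ 52.15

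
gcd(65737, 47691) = 7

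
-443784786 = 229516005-673300791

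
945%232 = 17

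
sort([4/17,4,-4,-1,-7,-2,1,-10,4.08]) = [-10,-7,-4,-2,-1,4/17,1,4,4.08]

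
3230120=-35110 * (-92)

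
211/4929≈0.0428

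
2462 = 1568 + 894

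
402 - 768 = -366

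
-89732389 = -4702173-85030216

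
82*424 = 34768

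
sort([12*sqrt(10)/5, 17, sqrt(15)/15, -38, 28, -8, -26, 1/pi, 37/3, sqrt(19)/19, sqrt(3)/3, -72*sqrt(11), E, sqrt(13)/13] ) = [-72*sqrt(11), -38, -26, -8, sqrt(19)/19, sqrt(15)/15, sqrt(13)/13, 1/pi, sqrt(3)/3, E, 12*sqrt(10)/5, 37/3, 17, 28] 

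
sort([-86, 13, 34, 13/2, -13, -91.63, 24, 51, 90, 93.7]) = [-91.63, -86, -13, 13/2, 13, 24, 34, 51, 90, 93.7]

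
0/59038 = 0 = 0.00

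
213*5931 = 1263303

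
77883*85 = 6620055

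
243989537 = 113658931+130330606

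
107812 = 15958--91854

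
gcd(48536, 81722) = 2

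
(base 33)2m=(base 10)88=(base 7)154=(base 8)130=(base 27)37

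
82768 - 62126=20642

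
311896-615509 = -303613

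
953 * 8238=7850814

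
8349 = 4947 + 3402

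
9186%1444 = 522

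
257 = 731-474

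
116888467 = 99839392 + 17049075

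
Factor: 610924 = 2^2*163^1*937^1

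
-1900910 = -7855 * 242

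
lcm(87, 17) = 1479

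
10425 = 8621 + 1804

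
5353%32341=5353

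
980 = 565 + 415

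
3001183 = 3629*827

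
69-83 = -14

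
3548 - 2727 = 821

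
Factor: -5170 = -1 * 2^1 * 5^1 * 11^1 * 47^1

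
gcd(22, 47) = 1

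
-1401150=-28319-1372831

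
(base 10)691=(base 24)14j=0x2b3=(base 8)1263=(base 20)1eb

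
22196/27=822 + 2/27 ≈ 822.07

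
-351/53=-6 - 33/53 ≈ -6.62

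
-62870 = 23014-85884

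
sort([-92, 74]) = [-92, 74]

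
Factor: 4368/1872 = 3^(-1) * 7^1 = 7/3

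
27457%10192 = 7073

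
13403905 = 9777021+3626884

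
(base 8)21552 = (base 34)7sm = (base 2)10001101101010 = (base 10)9066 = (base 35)7e1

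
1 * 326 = 326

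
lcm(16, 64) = 64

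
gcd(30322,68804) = 2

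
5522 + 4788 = 10310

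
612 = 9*68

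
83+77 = 160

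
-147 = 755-902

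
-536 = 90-626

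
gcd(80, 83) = 1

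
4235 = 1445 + 2790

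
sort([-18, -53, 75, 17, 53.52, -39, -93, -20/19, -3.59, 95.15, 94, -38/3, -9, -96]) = [-96, -93, -53, -39, -18, -38/3, -9, -3.59, -20/19, 17, 53.52, 75, 94, 95.15]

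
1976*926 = 1829776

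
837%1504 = 837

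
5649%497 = 182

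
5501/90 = 61+11/90 ≈ 61.12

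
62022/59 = 1051 + 13/59 ≈ 1051.22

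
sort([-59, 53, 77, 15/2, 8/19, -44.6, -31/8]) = [-59, -44.6, -31/8, 8/19, 15/2, 53, 77]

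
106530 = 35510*3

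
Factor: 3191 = 3191^1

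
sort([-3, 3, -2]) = [-3, -2, 3]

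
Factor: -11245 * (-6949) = 5^1 * 13^1 * 173^1 * 6949^1 = 78141505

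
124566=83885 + 40681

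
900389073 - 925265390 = -24876317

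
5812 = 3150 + 2662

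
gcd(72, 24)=24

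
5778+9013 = 14791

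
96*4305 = 413280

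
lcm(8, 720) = 720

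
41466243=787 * 52689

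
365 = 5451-5086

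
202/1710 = 101/855 ≈ 0.118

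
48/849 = 16/283 ≈ 0.0565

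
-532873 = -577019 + 44146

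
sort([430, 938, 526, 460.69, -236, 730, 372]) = [-236, 372, 430, 460.69, 526, 730, 938]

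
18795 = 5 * 3759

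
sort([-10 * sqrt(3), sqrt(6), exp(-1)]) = [-10 * sqrt(3), exp(-1), sqrt(6)]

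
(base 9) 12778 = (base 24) f0h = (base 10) 8657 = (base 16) 21d1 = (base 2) 10000111010001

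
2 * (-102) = -204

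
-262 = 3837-4099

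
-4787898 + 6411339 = 1623441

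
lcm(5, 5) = 5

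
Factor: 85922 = 2^1 * 42961^1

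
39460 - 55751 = -16291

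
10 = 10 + 0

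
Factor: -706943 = -1 * 706943^1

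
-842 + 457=-385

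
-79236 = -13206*6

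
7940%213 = 59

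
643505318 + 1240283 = 644745601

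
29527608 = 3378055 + 26149553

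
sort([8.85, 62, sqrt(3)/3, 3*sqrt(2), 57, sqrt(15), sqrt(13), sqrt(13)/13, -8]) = [-8, sqrt(13)/13, sqrt(3)/3, sqrt(13), sqrt(15), 3*sqrt(2), 8.85, 57, 62]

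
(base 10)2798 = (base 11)2114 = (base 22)5h4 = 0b101011101110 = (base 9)3748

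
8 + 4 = 12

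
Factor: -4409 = -1*4409^1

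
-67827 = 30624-98451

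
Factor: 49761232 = 2^4 * 149^1 * 20873^1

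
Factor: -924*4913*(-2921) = 2^2*3^1*7^1*11^1*17^3*23^1*127^1 = 13260206652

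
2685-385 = 2300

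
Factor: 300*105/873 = 2^2*5^3*7^1*97^(-1) = 3500/97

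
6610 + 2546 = 9156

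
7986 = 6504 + 1482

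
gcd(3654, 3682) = 14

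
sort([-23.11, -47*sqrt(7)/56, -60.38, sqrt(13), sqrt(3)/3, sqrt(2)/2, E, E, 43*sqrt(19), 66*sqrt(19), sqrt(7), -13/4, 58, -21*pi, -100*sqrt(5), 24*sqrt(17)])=[-100*sqrt(5), -21*pi, -60.38, -23.11, -13/4, -47*sqrt(7)/56, sqrt(3)/3, sqrt(2)/2, sqrt(7), E, E, sqrt(13), 58, 24*sqrt(17), 43*sqrt(19), 66*sqrt(19)]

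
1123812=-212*(-5301)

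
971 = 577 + 394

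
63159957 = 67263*939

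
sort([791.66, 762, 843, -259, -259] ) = [-259, -259, 762, 791.66, 843] 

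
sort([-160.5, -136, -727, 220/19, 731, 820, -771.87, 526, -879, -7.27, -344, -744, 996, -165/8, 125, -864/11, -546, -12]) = [-879, -771.87, -744, -727, -546, -344, -160.5, -136, -864/11, -165/8, -12, -7.27, 220/19, 125, 526, 731, 820, 996]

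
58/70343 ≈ 0.000825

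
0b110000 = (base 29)1j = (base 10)48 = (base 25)1n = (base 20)28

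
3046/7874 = 1523/3937 ≈ 0.387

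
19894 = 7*2842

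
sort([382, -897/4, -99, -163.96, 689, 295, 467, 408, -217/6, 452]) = [-897/4, -163.96, -99, -217/6, 295, 382, 408, 452, 467, 689]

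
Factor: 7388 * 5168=2^6 * 17^1 * 19^1 * 1847^1=38181184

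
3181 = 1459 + 1722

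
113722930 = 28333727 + 85389203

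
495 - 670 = -175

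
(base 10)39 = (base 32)17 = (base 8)47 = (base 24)1f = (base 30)19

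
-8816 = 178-8994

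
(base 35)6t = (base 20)bj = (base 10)239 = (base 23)a9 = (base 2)11101111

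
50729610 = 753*67370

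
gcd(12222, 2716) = 1358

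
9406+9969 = 19375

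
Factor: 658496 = 2^6 * 10289^1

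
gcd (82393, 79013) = 1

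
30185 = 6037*5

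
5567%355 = 242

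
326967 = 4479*73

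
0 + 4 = 4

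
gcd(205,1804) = 41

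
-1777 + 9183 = 7406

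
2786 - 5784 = -2998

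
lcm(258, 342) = 14706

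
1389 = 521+868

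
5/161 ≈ 0.0311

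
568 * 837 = 475416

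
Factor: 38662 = 2^1*13^1*1487^1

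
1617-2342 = -725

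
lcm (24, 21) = 168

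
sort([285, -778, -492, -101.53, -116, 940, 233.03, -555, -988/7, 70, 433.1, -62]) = [-778, -555, -492, -988/7, -116, -101.53, -62, 70, 233.03, 285, 433.1, 940]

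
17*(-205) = -3485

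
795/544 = 1 + 251/544 ≈ 1.46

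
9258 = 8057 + 1201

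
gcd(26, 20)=2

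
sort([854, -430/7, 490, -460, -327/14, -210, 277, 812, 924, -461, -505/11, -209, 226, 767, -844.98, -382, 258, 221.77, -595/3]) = [-844.98, -461, -460, -382, -210, -209, -595/3, -430/7, -505/11, -327/14, 221.77, 226, 258, 277, 490, 767, 812, 854, 924]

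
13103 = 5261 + 7842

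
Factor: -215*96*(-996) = 2^7*3^2*5^1*43^1*83^1 = 20557440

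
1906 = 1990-84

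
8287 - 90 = 8197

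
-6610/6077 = -1-533/6077 ≈ -1.09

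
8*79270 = 634160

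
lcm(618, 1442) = 4326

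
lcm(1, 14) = 14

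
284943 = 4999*57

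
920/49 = 18 + 38/49 ≈ 18.78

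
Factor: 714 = 2^1 * 3^1 * 7^1 * 17^1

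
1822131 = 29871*61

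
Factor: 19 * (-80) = -1 * 2^4 * 5^1 * 19^1 = -1520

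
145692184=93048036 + 52644148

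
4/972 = 1/243 ≈ 0.00412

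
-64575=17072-81647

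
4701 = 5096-395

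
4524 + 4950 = 9474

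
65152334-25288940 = 39863394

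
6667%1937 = 856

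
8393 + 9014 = 17407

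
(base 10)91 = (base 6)231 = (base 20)4b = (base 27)3a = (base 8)133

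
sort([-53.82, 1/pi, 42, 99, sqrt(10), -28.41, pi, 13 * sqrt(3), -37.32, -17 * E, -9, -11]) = [-53.82, -17 * E, -37.32, -28.41, -11, -9, 1/pi, pi, sqrt(10), 13 * sqrt(3), 42, 99]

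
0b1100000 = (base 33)2u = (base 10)96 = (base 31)33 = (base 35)2q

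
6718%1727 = 1537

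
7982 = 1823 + 6159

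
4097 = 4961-864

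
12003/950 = 12 + 603/950 ≈ 12.63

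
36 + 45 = 81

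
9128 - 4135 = 4993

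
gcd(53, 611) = 1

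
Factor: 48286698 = 2^1*3^1*17^2*27847^1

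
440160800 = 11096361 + 429064439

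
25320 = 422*60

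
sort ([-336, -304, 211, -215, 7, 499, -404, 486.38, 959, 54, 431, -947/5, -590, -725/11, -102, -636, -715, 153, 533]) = [-715, -636, -590, -404, -336, -304, -215, -947/5, -102, -725/11, 7, 54, 153, 211, 431, 486.38, 499, 533, 959]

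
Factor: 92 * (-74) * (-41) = 2^3 * 23^1 * 37^1 * 41^1 = 279128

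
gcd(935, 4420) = 85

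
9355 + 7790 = 17145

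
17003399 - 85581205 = -68577806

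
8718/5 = 1743 + 3/5 = 1743.60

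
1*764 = 764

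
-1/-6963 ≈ 0.000144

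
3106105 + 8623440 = 11729545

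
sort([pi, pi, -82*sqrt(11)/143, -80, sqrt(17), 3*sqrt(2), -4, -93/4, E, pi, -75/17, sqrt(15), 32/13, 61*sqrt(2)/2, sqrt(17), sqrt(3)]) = [-80, -93/4, -75/17, -4, -82*sqrt(11)/143, sqrt(3), 32/13, E, pi, pi, pi, sqrt(15), sqrt(17), sqrt(17), 3*sqrt(2), 61*sqrt(2)/2]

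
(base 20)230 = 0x35c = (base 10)860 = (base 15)3c5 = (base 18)2be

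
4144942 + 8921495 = 13066437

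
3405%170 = 5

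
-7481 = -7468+-13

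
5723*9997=57212831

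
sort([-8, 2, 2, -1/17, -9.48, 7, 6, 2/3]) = [-9.48, -8, -1/17, 2/3, 2, 2, 6, 7]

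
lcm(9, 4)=36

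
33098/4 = 16549/2 = 8274.50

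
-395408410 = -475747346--80338936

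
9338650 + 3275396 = 12614046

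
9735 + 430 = 10165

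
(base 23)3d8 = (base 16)766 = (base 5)30034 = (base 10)1894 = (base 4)131212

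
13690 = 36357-22667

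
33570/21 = 11190/7 ≈ 1598.57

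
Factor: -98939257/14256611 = -1 * 281^1 * 353^ (-1) * 40387^ (-1) * 352097^1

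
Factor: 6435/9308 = 2^(-2)*3^2*5^1*11^1*179^(-1) = 495/716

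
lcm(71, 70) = 4970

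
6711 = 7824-1113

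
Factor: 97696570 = 2^1*5^1*9769657^1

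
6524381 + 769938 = 7294319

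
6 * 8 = 48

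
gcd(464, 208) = 16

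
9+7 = 16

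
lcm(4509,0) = 0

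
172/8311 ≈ 0.0207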